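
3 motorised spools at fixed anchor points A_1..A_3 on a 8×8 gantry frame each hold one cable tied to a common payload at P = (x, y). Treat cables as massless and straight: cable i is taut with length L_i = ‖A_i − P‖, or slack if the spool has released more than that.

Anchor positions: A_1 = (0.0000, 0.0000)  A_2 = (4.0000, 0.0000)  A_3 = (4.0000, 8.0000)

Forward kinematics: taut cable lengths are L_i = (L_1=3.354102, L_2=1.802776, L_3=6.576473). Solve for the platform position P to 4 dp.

(3.0000, 1.5000)

circle eqns → linear via eq_j − eq_1; set q_j = A_j·A_j − L_j²
q_1 = 0.0000+0.0000−11.2500 = -11.2500
-8.0000·x + 0.0000·y = q_1−q_2 = -24.0000
-8.0000·x − 16.0000·y = q_1−q_3 = -48.0000
solve first two rows → x=3.0000, y=1.5000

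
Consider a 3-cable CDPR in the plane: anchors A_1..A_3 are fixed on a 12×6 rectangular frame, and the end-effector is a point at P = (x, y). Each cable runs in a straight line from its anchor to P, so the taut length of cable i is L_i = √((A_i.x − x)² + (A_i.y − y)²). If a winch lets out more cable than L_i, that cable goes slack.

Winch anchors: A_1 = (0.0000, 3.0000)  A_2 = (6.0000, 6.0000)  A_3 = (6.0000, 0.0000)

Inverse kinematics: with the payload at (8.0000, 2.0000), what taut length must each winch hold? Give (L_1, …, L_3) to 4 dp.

(8.0623, 4.4721, 2.8284)

L_1: Δ = A_1−P = (-8.0000, 1.0000) → ‖Δ‖ = √65.0000 = 8.0623
L_2: Δ = A_2−P = (-2.0000, 4.0000) → ‖Δ‖ = √20.0000 = 4.4721
L_3: Δ = A_3−P = (-2.0000, -2.0000) → ‖Δ‖ = √8.0000 = 2.8284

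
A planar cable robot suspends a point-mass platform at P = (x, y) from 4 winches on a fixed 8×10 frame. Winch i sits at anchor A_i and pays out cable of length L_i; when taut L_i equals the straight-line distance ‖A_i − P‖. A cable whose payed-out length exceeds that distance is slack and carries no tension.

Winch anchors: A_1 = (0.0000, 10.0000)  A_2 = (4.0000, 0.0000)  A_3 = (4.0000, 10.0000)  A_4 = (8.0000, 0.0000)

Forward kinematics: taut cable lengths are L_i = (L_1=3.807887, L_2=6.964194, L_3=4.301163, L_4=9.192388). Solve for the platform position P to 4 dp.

(1.5000, 6.5000)

expand ‖A_i−P‖²=L_i² and subtract eq 1 (q_i ≔ ‖A_i‖²−L_i²)
q_1 = 0.0000+100.0000−14.5000 = 85.5000
eq1−eq2 → [-8.0000  20.0000]·P = 118.0000
eq1−eq3 → [-8.0000  0.0000]·P = -12.0000
eq1−eq4 → [-16.0000  20.0000]·P = 106.0000
2×2 solve → P = (1.5000, 6.5000)
check cable 4: ‖A_4−P‖² = 84.5000 ≈ L_4² = 84.5000 ✓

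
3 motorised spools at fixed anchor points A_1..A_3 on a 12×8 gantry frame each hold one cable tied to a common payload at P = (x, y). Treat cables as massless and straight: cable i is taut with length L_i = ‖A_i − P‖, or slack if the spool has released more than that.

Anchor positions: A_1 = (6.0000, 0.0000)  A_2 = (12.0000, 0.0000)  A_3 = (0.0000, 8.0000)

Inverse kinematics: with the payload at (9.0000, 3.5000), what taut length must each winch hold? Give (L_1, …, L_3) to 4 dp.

(4.6098, 4.6098, 10.0623)

cable 1: Δx=-3.0000, Δy=-3.5000; L_1 = √(Δx²+Δy²) = 4.6098
cable 2: Δx=3.0000, Δy=-3.5000; L_2 = √(Δx²+Δy²) = 4.6098
cable 3: Δx=-9.0000, Δy=4.5000; L_3 = √(Δx²+Δy²) = 10.0623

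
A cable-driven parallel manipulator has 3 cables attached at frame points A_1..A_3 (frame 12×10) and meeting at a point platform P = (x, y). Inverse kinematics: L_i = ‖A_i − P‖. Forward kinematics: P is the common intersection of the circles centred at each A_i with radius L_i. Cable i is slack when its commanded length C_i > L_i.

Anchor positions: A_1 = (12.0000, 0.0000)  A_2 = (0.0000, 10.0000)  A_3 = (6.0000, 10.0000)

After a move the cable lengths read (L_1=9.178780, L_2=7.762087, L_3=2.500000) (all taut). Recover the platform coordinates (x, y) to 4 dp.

(7.5000, 8.0000)

each cable: (A_i−P)·(A_i−P) = L_i²; let k_i = ‖A_i‖²−L_i²
k_1 = 144.0000+0.0000−84.2500 = 59.7500
row 1: 24.0000x − 20.0000y = 20.0000  (k_2=39.7500)
row 2: 12.0000x − 20.0000y = -70.0000  (k_3=129.7500)
Cramer on rows 1–2 → x = 7.5000, y = 8.0000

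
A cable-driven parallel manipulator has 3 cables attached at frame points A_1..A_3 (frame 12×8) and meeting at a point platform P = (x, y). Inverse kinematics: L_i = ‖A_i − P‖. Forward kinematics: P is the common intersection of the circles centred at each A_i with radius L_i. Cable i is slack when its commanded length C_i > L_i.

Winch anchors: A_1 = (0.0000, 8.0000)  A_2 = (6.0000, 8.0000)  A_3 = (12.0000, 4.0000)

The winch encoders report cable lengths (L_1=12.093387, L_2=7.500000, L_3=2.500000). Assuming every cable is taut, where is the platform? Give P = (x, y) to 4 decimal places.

(10.5000, 2.0000)

expand ‖A_i−P‖²=L_i² and subtract eq 1 (q_i ≔ ‖A_i‖²−L_i²)
q_1 = 0.0000+64.0000−146.2500 = -82.2500
eq1−eq2 → [-12.0000  0.0000]·P = -126.0000
eq1−eq3 → [-24.0000  8.0000]·P = -236.0000
2×2 solve → P = (10.5000, 2.0000)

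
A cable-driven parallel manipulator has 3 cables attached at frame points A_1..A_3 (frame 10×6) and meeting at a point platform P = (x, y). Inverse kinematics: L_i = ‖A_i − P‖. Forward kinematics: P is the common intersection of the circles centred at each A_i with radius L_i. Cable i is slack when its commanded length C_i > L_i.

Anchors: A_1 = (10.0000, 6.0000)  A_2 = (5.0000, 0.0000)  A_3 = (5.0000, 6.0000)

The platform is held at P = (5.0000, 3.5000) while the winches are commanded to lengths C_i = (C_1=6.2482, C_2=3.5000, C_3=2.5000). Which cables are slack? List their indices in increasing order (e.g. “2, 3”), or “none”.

cable 1: √((5.0000)²+(2.5000)²)=5.5902, C_1=6.2482: slack
cable 2: √((0.0000)²+(-3.5000)²)=3.5000, C_2=3.5000: taut
cable 3: √((0.0000)²+(2.5000)²)=2.5000, C_3=2.5000: taut

1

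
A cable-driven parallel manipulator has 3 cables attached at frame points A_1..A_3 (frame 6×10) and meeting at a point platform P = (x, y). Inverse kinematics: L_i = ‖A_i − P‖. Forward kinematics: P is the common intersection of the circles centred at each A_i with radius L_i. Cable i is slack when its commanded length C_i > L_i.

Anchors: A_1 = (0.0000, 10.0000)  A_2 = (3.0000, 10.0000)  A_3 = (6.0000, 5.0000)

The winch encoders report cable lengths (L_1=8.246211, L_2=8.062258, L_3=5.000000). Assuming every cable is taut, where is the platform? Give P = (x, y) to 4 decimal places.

(2.0000, 2.0000)

each cable: (A_i−P)·(A_i−P) = L_i²; let c_i = ‖A_i‖²−L_i²
c_1 = 0.0000+100.0000−68.0000 = 32.0000
row 1: -6.0000x + 0.0000y = -12.0000  (c_2=44.0000)
row 2: -12.0000x + 10.0000y = -4.0000  (c_3=36.0000)
Cramer on rows 1–2 → x = 2.0000, y = 2.0000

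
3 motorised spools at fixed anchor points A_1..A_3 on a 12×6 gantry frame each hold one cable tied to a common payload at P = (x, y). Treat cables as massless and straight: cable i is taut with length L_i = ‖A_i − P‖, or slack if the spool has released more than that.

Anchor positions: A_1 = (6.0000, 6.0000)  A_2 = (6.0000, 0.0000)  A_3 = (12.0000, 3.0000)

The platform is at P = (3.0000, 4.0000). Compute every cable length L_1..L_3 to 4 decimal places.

(3.6056, 5.0000, 9.0554)

cable 1: Δx=3.0000, Δy=2.0000; L_1 = √(Δx²+Δy²) = 3.6056
cable 2: Δx=3.0000, Δy=-4.0000; L_2 = √(Δx²+Δy²) = 5.0000
cable 3: Δx=9.0000, Δy=-1.0000; L_3 = √(Δx²+Δy²) = 9.0554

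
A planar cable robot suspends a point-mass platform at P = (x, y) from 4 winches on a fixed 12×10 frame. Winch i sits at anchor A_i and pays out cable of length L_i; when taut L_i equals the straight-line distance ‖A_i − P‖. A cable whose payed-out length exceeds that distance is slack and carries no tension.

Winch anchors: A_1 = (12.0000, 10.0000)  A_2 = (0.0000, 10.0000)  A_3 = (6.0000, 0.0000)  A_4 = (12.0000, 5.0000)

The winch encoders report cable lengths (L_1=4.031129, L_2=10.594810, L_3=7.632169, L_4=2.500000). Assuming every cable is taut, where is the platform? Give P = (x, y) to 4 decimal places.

expand ‖A_i−P‖²=L_i² and subtract eq 1 (c_i ≔ ‖A_i‖²−L_i²)
c_1 = 144.0000+100.0000−16.2500 = 227.7500
eq1−eq2 → [24.0000  0.0000]·P = 240.0000
eq1−eq3 → [12.0000  20.0000]·P = 250.0000
eq1−eq4 → [0.0000  10.0000]·P = 65.0000
2×2 solve → P = (10.0000, 6.5000)
check cable 4: ‖A_4−P‖² = 6.2500 ≈ L_4² = 6.2500 ✓

(10.0000, 6.5000)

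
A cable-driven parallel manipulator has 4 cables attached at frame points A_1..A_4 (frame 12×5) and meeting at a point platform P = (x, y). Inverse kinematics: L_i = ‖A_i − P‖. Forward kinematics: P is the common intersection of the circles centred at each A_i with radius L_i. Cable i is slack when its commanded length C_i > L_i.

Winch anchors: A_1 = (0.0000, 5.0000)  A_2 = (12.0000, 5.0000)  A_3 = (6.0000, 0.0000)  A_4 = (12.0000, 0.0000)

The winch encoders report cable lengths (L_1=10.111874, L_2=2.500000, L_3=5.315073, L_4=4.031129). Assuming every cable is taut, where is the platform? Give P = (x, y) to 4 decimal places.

(10.0000, 3.5000)

circle eqns → linear via eq_j − eq_1; set q_j = A_j·A_j − L_j²
q_1 = 0.0000+25.0000−102.2500 = -77.2500
-24.0000·x + 0.0000·y = q_1−q_2 = -240.0000
-12.0000·x + 10.0000·y = q_1−q_3 = -85.0000
-24.0000·x + 10.0000·y = q_1−q_4 = -205.0000
solve first two rows → x=10.0000, y=3.5000
check cable 4: ‖A_4−P‖² = 16.2500 ≈ L_4² = 16.2500 ✓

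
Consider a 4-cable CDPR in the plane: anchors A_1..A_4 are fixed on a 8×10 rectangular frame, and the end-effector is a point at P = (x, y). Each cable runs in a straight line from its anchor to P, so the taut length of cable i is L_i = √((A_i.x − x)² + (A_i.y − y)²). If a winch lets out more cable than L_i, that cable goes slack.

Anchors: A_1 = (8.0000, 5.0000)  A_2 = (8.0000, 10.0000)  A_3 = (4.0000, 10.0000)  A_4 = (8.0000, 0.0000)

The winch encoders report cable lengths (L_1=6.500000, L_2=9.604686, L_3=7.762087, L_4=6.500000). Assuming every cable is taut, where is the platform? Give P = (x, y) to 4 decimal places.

circle eqns → linear via eq_j − eq_1; set k_j = A_j·A_j − L_j²
k_1 = 64.0000+25.0000−42.2500 = 46.7500
0.0000·x − 10.0000·y = k_1−k_2 = -25.0000
8.0000·x − 10.0000·y = k_1−k_3 = -9.0000
0.0000·x + 10.0000·y = k_1−k_4 = 25.0000
solve first two rows → x=2.0000, y=2.5000
check cable 4: ‖A_4−P‖² = 42.2500 ≈ L_4² = 42.2500 ✓

(2.0000, 2.5000)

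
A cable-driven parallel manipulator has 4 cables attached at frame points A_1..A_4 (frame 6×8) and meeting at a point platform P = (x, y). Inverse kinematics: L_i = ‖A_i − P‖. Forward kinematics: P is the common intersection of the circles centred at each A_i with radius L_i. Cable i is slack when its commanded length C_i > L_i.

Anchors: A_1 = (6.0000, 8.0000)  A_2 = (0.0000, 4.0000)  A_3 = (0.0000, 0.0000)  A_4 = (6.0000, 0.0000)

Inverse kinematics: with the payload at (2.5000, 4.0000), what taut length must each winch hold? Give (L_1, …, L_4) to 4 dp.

(5.3151, 2.5000, 4.7170, 5.3151)

L_1: Δ = A_1−P = (3.5000, 4.0000) → ‖Δ‖ = √28.2500 = 5.3151
L_2: Δ = A_2−P = (-2.5000, 0.0000) → ‖Δ‖ = √6.2500 = 2.5000
L_3: Δ = A_3−P = (-2.5000, -4.0000) → ‖Δ‖ = √22.2500 = 4.7170
L_4: Δ = A_4−P = (3.5000, -4.0000) → ‖Δ‖ = √28.2500 = 5.3151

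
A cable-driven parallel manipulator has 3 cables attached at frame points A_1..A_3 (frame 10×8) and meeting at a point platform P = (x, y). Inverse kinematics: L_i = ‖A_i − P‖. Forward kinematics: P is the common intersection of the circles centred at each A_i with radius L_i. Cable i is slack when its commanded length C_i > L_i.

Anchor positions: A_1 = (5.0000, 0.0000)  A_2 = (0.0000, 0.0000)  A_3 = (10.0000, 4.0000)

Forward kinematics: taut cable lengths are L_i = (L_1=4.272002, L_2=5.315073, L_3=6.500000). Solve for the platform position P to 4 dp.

expand ‖A_i−P‖²=L_i² and subtract eq 1 (k_i ≔ ‖A_i‖²−L_i²)
k_1 = 25.0000+0.0000−18.2500 = 6.7500
eq1−eq2 → [10.0000  0.0000]·P = 35.0000
eq1−eq3 → [-10.0000  -8.0000]·P = -67.0000
2×2 solve → P = (3.5000, 4.0000)

(3.5000, 4.0000)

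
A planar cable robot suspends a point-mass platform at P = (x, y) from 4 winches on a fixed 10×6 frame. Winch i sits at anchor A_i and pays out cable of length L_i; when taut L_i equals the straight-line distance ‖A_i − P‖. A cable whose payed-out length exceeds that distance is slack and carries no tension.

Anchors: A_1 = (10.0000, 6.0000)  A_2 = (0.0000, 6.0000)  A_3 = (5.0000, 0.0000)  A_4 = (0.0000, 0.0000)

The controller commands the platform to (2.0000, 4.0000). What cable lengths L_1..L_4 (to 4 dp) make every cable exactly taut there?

(8.2462, 2.8284, 5.0000, 4.4721)

cable 1: Δx=8.0000, Δy=2.0000; L_1 = √(Δx²+Δy²) = 8.2462
cable 2: Δx=-2.0000, Δy=2.0000; L_2 = √(Δx²+Δy²) = 2.8284
cable 3: Δx=3.0000, Δy=-4.0000; L_3 = √(Δx²+Δy²) = 5.0000
cable 4: Δx=-2.0000, Δy=-4.0000; L_4 = √(Δx²+Δy²) = 4.4721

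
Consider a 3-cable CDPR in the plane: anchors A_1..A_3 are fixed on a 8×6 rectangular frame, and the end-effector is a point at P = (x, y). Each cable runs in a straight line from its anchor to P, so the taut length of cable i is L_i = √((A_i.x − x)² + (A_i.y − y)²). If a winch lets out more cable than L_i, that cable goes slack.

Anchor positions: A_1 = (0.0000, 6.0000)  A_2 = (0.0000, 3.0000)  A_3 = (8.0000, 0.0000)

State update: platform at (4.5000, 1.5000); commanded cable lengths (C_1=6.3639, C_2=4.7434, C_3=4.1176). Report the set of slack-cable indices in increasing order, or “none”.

i=1: geometric 6.3640 vs commanded 6.3639 ⇒ taut
i=2: geometric 4.7434 vs commanded 4.7434 ⇒ taut
i=3: geometric 3.8079 vs commanded 4.1176 ⇒ slack

3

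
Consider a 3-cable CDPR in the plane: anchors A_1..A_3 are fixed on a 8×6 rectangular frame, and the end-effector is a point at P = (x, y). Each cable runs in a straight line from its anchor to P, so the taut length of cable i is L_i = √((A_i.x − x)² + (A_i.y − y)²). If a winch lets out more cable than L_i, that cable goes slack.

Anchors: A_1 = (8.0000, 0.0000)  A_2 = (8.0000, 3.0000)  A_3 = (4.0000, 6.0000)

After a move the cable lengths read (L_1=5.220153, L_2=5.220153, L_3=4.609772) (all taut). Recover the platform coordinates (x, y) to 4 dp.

(3.0000, 1.5000)

each cable: (A_i−P)·(A_i−P) = L_i²; let k_i = ‖A_i‖²−L_i²
k_1 = 64.0000+0.0000−27.2500 = 36.7500
row 1: 0.0000x − 6.0000y = -9.0000  (k_2=45.7500)
row 2: 8.0000x − 12.0000y = 6.0000  (k_3=30.7500)
Cramer on rows 1–2 → x = 3.0000, y = 1.5000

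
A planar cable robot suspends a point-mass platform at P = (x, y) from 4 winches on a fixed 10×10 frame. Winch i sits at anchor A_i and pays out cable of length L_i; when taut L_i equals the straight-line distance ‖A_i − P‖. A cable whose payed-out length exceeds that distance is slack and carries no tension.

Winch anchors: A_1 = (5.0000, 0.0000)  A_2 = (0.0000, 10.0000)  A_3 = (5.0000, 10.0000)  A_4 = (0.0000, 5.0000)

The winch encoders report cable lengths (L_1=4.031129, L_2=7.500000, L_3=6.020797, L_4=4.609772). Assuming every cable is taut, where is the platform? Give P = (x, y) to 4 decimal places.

(4.5000, 4.0000)

circle eqns → linear via eq_j − eq_1; set q_j = A_j·A_j − L_j²
q_1 = 25.0000+0.0000−16.2500 = 8.7500
10.0000·x − 20.0000·y = q_1−q_2 = -35.0000
0.0000·x − 20.0000·y = q_1−q_3 = -80.0000
10.0000·x − 10.0000·y = q_1−q_4 = 5.0000
solve first two rows → x=4.5000, y=4.0000
check cable 4: ‖A_4−P‖² = 21.2500 ≈ L_4² = 21.2500 ✓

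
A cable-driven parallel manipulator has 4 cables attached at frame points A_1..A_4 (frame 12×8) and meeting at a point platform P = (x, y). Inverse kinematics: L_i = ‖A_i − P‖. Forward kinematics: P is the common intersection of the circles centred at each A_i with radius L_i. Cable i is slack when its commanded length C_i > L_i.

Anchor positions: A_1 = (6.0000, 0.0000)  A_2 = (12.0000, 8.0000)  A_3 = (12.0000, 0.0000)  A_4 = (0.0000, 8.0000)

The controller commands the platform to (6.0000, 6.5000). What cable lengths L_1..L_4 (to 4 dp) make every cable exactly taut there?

L_1 = √((6.0000−6.0000)² + (0.0000−6.5000)²) = 6.5000
L_2 = √((12.0000−6.0000)² + (8.0000−6.5000)²) = 6.1847
L_3 = √((12.0000−6.0000)² + (0.0000−6.5000)²) = 8.8459
L_4 = √((0.0000−6.0000)² + (8.0000−6.5000)²) = 6.1847

(6.5000, 6.1847, 8.8459, 6.1847)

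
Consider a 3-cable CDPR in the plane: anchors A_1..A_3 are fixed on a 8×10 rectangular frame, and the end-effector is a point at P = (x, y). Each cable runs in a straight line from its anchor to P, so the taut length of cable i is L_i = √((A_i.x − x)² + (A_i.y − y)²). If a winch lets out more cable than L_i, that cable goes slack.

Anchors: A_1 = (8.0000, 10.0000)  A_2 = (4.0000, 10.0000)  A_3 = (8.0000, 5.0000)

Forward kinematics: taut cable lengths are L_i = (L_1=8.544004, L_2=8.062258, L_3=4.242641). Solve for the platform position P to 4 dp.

each cable: (A_i−P)·(A_i−P) = L_i²; let q_i = ‖A_i‖²−L_i²
q_1 = 64.0000+100.0000−73.0000 = 91.0000
row 1: 8.0000x + 0.0000y = 40.0000  (q_2=51.0000)
row 2: 0.0000x + 10.0000y = 20.0000  (q_3=71.0000)
Cramer on rows 1–2 → x = 5.0000, y = 2.0000

(5.0000, 2.0000)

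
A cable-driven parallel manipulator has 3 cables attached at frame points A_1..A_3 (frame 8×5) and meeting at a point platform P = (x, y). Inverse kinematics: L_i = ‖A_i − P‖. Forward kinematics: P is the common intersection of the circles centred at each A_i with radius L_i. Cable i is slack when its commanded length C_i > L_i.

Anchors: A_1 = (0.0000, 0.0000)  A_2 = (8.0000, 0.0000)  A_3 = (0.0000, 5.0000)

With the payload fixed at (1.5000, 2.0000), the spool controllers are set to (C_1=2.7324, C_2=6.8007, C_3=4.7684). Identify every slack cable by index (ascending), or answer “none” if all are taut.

1, 3

cable 1: √((-1.5000)²+(-2.0000)²)=2.5000, C_1=2.7324: slack
cable 2: √((6.5000)²+(-2.0000)²)=6.8007, C_2=6.8007: taut
cable 3: √((-1.5000)²+(3.0000)²)=3.3541, C_3=4.7684: slack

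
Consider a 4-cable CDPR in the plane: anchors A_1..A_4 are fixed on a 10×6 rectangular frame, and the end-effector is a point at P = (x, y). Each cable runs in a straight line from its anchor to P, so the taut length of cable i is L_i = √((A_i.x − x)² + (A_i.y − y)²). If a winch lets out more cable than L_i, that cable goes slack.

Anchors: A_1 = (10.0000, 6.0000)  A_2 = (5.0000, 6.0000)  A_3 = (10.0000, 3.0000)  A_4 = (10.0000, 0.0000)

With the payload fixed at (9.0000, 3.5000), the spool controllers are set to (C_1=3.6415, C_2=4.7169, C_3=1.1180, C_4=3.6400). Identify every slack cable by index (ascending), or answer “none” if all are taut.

1

cable 1: √((1.0000)²+(2.5000)²)=2.6926, C_1=3.6415: slack
cable 2: √((-4.0000)²+(2.5000)²)=4.7170, C_2=4.7169: taut
cable 3: √((1.0000)²+(-0.5000)²)=1.1180, C_3=1.1180: taut
cable 4: √((1.0000)²+(-3.5000)²)=3.6401, C_4=3.6400: taut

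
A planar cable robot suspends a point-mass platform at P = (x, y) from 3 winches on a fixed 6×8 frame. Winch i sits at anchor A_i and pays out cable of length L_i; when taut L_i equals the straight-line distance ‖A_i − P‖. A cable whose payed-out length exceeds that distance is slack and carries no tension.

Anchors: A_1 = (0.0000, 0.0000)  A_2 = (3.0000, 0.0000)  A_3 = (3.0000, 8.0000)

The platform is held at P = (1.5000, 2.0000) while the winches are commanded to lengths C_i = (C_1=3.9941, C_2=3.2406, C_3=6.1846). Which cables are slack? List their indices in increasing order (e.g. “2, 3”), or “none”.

cable 1: L_1 = ‖A_1−P‖ = 2.5000;  C_1 = 3.9941 → slack
cable 2: L_2 = ‖A_2−P‖ = 2.5000;  C_2 = 3.2406 → slack
cable 3: L_3 = ‖A_3−P‖ = 6.1847;  C_3 = 6.1846 → taut

1, 2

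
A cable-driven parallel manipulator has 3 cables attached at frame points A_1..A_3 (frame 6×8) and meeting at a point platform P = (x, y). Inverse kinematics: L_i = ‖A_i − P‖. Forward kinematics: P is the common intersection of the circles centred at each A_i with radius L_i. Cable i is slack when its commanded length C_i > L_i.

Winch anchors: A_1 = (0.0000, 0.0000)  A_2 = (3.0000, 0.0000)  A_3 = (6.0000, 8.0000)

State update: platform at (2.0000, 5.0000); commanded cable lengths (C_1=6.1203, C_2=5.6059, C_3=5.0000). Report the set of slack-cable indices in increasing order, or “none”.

cable 1: √((-2.0000)²+(-5.0000)²)=5.3852, C_1=6.1203: slack
cable 2: √((1.0000)²+(-5.0000)²)=5.0990, C_2=5.6059: slack
cable 3: √((4.0000)²+(3.0000)²)=5.0000, C_3=5.0000: taut

1, 2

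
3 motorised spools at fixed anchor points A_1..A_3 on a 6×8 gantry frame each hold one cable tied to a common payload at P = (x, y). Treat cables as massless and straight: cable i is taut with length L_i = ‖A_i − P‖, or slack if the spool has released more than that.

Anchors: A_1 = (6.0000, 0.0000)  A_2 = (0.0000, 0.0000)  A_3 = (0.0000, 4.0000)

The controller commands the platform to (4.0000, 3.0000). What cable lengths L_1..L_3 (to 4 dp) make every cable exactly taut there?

(3.6056, 5.0000, 4.1231)

L_1 = √((6.0000−4.0000)² + (0.0000−3.0000)²) = 3.6056
L_2 = √((0.0000−4.0000)² + (0.0000−3.0000)²) = 5.0000
L_3 = √((0.0000−4.0000)² + (4.0000−3.0000)²) = 4.1231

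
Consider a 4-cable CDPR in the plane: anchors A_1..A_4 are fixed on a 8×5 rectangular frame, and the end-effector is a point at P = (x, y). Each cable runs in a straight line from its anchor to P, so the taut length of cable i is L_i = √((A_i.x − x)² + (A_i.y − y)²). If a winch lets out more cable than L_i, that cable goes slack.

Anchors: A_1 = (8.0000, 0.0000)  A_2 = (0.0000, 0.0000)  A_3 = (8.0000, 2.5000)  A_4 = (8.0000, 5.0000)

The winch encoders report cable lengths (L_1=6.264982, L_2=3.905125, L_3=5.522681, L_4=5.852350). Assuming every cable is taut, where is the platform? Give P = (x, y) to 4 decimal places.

expand ‖A_i−P‖²=L_i² and subtract eq 1 (q_i ≔ ‖A_i‖²−L_i²)
q_1 = 64.0000+0.0000−39.2500 = 24.7500
eq1−eq2 → [16.0000  0.0000]·P = 40.0000
eq1−eq3 → [0.0000  -5.0000]·P = -15.0000
eq1−eq4 → [0.0000  -10.0000]·P = -30.0000
2×2 solve → P = (2.5000, 3.0000)
check cable 4: ‖A_4−P‖² = 34.2500 ≈ L_4² = 34.2500 ✓

(2.5000, 3.0000)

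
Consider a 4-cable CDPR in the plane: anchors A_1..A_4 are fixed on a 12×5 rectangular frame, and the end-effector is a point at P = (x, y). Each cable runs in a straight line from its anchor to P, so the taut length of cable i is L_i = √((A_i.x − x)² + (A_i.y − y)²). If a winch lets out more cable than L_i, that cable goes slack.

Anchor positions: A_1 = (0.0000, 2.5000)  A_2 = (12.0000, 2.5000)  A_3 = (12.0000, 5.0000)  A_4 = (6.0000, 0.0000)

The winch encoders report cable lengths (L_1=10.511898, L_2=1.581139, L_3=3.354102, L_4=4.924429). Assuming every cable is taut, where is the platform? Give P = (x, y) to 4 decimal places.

each cable: (A_i−P)·(A_i−P) = L_i²; let q_i = ‖A_i‖²−L_i²
q_1 = 0.0000+6.2500−110.5000 = -104.2500
row 1: -24.0000x + 0.0000y = -252.0000  (q_2=147.7500)
row 2: -24.0000x − 5.0000y = -262.0000  (q_3=157.7500)
row 3: -12.0000x + 5.0000y = -116.0000  (q_4=11.7500)
Cramer on rows 1–2 → x = 10.5000, y = 2.0000
check cable 4: ‖A_4−P‖² = 24.2500 ≈ L_4² = 24.2500 ✓

(10.5000, 2.0000)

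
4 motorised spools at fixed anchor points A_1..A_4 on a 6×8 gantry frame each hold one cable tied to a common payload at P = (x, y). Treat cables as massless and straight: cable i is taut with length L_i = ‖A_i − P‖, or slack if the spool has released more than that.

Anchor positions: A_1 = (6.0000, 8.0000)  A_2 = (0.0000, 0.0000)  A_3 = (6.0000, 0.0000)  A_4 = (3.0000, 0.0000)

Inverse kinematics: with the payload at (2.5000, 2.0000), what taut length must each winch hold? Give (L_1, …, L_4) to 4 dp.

cable 1: Δx=3.5000, Δy=6.0000; L_1 = √(Δx²+Δy²) = 6.9462
cable 2: Δx=-2.5000, Δy=-2.0000; L_2 = √(Δx²+Δy²) = 3.2016
cable 3: Δx=3.5000, Δy=-2.0000; L_3 = √(Δx²+Δy²) = 4.0311
cable 4: Δx=0.5000, Δy=-2.0000; L_4 = √(Δx²+Δy²) = 2.0616

(6.9462, 3.2016, 4.0311, 2.0616)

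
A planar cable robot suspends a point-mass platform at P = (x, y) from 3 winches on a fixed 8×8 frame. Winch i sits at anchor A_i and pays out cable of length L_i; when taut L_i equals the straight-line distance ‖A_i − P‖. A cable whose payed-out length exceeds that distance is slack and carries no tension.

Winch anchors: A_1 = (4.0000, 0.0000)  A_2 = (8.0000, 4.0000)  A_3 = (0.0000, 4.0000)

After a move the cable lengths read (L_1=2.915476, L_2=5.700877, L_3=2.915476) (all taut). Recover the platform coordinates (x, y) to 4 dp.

circle eqns → linear via eq_j − eq_1; set c_j = A_j·A_j − L_j²
c_1 = 16.0000+0.0000−8.5000 = 7.5000
-8.0000·x − 8.0000·y = c_1−c_2 = -40.0000
8.0000·x − 8.0000·y = c_1−c_3 = 0.0000
solve first two rows → x=2.5000, y=2.5000

(2.5000, 2.5000)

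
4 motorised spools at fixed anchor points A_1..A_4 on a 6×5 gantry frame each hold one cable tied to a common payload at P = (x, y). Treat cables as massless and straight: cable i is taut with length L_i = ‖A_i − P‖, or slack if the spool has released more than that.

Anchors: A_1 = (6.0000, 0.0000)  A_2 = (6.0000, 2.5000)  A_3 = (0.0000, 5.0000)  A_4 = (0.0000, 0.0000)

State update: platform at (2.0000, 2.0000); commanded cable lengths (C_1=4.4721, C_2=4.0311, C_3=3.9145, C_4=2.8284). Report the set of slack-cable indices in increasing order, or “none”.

3

i=1: geometric 4.4721 vs commanded 4.4721 ⇒ taut
i=2: geometric 4.0311 vs commanded 4.0311 ⇒ taut
i=3: geometric 3.6056 vs commanded 3.9145 ⇒ slack
i=4: geometric 2.8284 vs commanded 2.8284 ⇒ taut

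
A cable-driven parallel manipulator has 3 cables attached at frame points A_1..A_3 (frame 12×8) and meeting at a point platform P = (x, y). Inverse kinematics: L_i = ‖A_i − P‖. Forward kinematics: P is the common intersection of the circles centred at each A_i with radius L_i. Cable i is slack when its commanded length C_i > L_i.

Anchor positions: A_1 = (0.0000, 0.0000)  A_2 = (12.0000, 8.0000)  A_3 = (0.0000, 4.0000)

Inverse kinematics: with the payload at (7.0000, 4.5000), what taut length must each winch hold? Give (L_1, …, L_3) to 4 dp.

(8.3217, 6.1033, 7.0178)

L_1 = √((0.0000−7.0000)² + (0.0000−4.5000)²) = 8.3217
L_2 = √((12.0000−7.0000)² + (8.0000−4.5000)²) = 6.1033
L_3 = √((0.0000−7.0000)² + (4.0000−4.5000)²) = 7.0178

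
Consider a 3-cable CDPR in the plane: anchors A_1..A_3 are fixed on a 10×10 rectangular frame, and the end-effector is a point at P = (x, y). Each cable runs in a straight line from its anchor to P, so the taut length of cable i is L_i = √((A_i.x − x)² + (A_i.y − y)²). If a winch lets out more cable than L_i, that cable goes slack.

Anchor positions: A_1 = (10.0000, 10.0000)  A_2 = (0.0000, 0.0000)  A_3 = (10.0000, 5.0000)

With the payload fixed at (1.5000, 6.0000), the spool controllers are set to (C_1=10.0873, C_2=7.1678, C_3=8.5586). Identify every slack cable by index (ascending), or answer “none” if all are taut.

i=1: geometric 9.3941 vs commanded 10.0873 ⇒ slack
i=2: geometric 6.1847 vs commanded 7.1678 ⇒ slack
i=3: geometric 8.5586 vs commanded 8.5586 ⇒ taut

1, 2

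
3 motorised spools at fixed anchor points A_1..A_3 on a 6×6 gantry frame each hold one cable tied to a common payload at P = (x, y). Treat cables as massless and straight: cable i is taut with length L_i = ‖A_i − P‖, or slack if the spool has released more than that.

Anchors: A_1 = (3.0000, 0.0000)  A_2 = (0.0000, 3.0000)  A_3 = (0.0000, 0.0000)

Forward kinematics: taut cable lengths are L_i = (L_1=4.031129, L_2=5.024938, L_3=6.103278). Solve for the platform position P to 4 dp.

each cable: (A_i−P)·(A_i−P) = L_i²; let q_i = ‖A_i‖²−L_i²
q_1 = 9.0000+0.0000−16.2500 = -7.2500
row 1: 6.0000x − 6.0000y = 9.0000  (q_2=-16.2500)
row 2: 6.0000x + 0.0000y = 30.0000  (q_3=-37.2500)
Cramer on rows 1–2 → x = 5.0000, y = 3.5000

(5.0000, 3.5000)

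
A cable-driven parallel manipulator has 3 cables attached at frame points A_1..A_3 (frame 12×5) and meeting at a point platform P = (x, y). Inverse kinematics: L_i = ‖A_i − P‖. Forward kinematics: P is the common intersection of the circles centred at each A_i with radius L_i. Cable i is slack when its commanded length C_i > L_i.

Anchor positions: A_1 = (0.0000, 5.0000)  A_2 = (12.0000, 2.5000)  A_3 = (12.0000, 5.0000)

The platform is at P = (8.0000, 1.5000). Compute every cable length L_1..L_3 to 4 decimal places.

cable 1: Δx=-8.0000, Δy=3.5000; L_1 = √(Δx²+Δy²) = 8.7321
cable 2: Δx=4.0000, Δy=1.0000; L_2 = √(Δx²+Δy²) = 4.1231
cable 3: Δx=4.0000, Δy=3.5000; L_3 = √(Δx²+Δy²) = 5.3151

(8.7321, 4.1231, 5.3151)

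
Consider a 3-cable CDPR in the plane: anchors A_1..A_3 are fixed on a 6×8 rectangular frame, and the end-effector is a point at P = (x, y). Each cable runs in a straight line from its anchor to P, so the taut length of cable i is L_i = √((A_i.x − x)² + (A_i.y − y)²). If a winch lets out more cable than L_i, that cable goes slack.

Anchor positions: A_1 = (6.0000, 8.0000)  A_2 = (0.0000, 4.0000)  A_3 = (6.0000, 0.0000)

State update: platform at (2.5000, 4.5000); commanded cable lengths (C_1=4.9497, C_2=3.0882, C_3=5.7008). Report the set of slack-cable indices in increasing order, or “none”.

cable 1: L_1 = ‖A_1−P‖ = 4.9497;  C_1 = 4.9497 → taut
cable 2: L_2 = ‖A_2−P‖ = 2.5495;  C_2 = 3.0882 → slack
cable 3: L_3 = ‖A_3−P‖ = 5.7009;  C_3 = 5.7008 → taut

2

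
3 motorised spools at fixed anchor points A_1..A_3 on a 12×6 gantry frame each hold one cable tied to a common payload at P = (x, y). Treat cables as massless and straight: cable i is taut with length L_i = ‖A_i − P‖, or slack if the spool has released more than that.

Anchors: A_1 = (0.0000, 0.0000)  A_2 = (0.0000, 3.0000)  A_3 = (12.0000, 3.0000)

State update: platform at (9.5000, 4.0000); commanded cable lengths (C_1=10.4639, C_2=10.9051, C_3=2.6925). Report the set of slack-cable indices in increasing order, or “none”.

1, 2

cable 1: √((-9.5000)²+(-4.0000)²)=10.3078, C_1=10.4639: slack
cable 2: √((-9.5000)²+(-1.0000)²)=9.5525, C_2=10.9051: slack
cable 3: √((2.5000)²+(-1.0000)²)=2.6926, C_3=2.6925: taut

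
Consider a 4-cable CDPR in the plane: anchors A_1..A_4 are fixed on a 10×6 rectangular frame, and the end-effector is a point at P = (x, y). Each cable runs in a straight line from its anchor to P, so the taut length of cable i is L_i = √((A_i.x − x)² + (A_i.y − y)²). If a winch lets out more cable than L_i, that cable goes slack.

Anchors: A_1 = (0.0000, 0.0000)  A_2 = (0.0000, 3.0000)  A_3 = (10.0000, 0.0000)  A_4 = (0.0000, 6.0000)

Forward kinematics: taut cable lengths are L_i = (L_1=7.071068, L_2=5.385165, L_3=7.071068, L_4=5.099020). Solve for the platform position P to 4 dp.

(5.0000, 5.0000)

circle eqns → linear via eq_j − eq_1; set c_j = A_j·A_j − L_j²
c_1 = 0.0000+0.0000−50.0000 = -50.0000
0.0000·x − 6.0000·y = c_1−c_2 = -30.0000
-20.0000·x + 0.0000·y = c_1−c_3 = -100.0000
0.0000·x − 12.0000·y = c_1−c_4 = -60.0000
solve first two rows → x=5.0000, y=5.0000
check cable 4: ‖A_4−P‖² = 26.0000 ≈ L_4² = 26.0000 ✓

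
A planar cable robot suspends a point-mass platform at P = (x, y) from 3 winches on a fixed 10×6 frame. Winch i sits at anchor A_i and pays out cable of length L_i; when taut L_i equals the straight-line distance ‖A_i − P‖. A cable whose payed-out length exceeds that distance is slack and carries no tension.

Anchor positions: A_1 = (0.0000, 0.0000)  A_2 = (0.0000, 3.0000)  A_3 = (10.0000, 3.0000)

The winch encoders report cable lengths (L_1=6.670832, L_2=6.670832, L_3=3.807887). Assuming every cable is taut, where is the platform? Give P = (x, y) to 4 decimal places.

(6.5000, 1.5000)

expand ‖A_i−P‖²=L_i² and subtract eq 1 (k_i ≔ ‖A_i‖²−L_i²)
k_1 = 0.0000+0.0000−44.5000 = -44.5000
eq1−eq2 → [0.0000  -6.0000]·P = -9.0000
eq1−eq3 → [-20.0000  -6.0000]·P = -139.0000
2×2 solve → P = (6.5000, 1.5000)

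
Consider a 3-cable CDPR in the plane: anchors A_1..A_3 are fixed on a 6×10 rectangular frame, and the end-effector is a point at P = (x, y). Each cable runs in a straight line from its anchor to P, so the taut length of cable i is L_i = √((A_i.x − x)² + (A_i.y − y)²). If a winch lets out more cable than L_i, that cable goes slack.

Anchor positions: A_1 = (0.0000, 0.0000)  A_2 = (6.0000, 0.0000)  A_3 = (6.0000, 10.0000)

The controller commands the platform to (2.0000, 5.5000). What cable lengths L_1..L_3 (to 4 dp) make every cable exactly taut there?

cable 1: Δx=-2.0000, Δy=-5.5000; L_1 = √(Δx²+Δy²) = 5.8523
cable 2: Δx=4.0000, Δy=-5.5000; L_2 = √(Δx²+Δy²) = 6.8007
cable 3: Δx=4.0000, Δy=4.5000; L_3 = √(Δx²+Δy²) = 6.0208

(5.8523, 6.8007, 6.0208)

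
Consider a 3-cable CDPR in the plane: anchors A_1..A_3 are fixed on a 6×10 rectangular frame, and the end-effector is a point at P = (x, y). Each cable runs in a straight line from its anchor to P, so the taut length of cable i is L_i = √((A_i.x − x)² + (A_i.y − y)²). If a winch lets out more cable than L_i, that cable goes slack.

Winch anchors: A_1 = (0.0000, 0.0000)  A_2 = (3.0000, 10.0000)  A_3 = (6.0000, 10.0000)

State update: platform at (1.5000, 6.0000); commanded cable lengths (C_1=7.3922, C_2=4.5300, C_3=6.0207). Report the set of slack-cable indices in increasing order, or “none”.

1, 2

i=1: geometric 6.1847 vs commanded 7.3922 ⇒ slack
i=2: geometric 4.2720 vs commanded 4.5300 ⇒ slack
i=3: geometric 6.0208 vs commanded 6.0207 ⇒ taut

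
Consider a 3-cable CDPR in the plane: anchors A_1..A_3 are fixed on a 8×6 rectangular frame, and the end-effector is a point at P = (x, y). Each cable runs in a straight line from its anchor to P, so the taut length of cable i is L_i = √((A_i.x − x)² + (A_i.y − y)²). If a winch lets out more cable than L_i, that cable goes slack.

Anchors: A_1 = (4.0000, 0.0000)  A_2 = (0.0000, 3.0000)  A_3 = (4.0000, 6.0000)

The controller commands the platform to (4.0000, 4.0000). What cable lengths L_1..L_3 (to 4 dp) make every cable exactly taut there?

(4.0000, 4.1231, 2.0000)

L_1 = √((4.0000−4.0000)² + (0.0000−4.0000)²) = 4.0000
L_2 = √((0.0000−4.0000)² + (3.0000−4.0000)²) = 4.1231
L_3 = √((4.0000−4.0000)² + (6.0000−4.0000)²) = 2.0000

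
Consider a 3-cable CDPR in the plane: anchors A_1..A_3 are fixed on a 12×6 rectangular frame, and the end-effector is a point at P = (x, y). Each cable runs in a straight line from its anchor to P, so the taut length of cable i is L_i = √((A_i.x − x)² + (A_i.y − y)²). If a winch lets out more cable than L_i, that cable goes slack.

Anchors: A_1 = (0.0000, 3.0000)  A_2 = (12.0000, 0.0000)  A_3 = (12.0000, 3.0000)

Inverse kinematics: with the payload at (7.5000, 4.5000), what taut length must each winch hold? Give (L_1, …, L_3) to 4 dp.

(7.6485, 6.3640, 4.7434)

cable 1: Δx=-7.5000, Δy=-1.5000; L_1 = √(Δx²+Δy²) = 7.6485
cable 2: Δx=4.5000, Δy=-4.5000; L_2 = √(Δx²+Δy²) = 6.3640
cable 3: Δx=4.5000, Δy=-1.5000; L_3 = √(Δx²+Δy²) = 4.7434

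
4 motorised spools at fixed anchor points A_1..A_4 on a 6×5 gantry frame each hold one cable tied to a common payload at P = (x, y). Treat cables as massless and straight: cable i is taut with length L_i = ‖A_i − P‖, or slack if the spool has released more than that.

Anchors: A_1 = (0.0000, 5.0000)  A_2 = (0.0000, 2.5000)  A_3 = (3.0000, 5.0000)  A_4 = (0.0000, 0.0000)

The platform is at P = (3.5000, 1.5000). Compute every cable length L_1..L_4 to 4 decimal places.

(4.9497, 3.6401, 3.5355, 3.8079)

cable 1: Δx=-3.5000, Δy=3.5000; L_1 = √(Δx²+Δy²) = 4.9497
cable 2: Δx=-3.5000, Δy=1.0000; L_2 = √(Δx²+Δy²) = 3.6401
cable 3: Δx=-0.5000, Δy=3.5000; L_3 = √(Δx²+Δy²) = 3.5355
cable 4: Δx=-3.5000, Δy=-1.5000; L_4 = √(Δx²+Δy²) = 3.8079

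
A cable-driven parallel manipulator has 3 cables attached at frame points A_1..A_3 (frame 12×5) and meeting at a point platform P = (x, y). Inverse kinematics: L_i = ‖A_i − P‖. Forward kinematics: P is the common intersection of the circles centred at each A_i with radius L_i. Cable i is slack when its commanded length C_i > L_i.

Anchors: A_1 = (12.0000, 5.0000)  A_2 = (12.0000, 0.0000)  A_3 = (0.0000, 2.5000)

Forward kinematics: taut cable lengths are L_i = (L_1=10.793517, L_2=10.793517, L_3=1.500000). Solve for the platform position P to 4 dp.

circle eqns → linear via eq_j − eq_1; set k_j = A_j·A_j − L_j²
k_1 = 144.0000+25.0000−116.5000 = 52.5000
0.0000·x + 10.0000·y = k_1−k_2 = 25.0000
24.0000·x + 5.0000·y = k_1−k_3 = 48.5000
solve first two rows → x=1.5000, y=2.5000

(1.5000, 2.5000)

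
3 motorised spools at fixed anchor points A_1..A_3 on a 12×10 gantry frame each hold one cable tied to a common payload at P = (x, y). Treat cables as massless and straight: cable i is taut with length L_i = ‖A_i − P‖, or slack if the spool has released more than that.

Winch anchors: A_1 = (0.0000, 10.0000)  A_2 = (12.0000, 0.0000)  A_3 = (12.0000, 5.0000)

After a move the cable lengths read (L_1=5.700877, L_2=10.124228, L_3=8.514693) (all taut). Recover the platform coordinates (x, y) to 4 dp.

(3.5000, 5.5000)

each cable: (A_i−P)·(A_i−P) = L_i²; let q_i = ‖A_i‖²−L_i²
q_1 = 0.0000+100.0000−32.5000 = 67.5000
row 1: -24.0000x + 20.0000y = 26.0000  (q_2=41.5000)
row 2: -24.0000x + 10.0000y = -29.0000  (q_3=96.5000)
Cramer on rows 1–2 → x = 3.5000, y = 5.5000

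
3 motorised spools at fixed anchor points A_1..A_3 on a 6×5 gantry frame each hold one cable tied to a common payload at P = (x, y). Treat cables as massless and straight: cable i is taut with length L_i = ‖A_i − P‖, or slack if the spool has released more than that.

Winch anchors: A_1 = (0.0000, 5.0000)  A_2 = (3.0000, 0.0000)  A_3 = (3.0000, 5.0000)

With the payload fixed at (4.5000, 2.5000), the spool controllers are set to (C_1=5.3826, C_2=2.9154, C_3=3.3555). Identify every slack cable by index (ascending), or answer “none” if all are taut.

1, 3

cable 1: √((-4.5000)²+(2.5000)²)=5.1478, C_1=5.3826: slack
cable 2: √((-1.5000)²+(-2.5000)²)=2.9155, C_2=2.9154: taut
cable 3: √((-1.5000)²+(2.5000)²)=2.9155, C_3=3.3555: slack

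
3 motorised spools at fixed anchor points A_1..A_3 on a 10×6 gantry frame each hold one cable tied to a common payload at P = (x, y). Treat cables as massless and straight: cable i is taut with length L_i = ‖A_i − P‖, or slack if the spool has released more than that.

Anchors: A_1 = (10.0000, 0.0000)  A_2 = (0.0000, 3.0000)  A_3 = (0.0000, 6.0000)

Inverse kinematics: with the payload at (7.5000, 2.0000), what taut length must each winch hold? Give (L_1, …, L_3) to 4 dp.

(3.2016, 7.5664, 8.5000)

cable 1: Δx=2.5000, Δy=-2.0000; L_1 = √(Δx²+Δy²) = 3.2016
cable 2: Δx=-7.5000, Δy=1.0000; L_2 = √(Δx²+Δy²) = 7.5664
cable 3: Δx=-7.5000, Δy=4.0000; L_3 = √(Δx²+Δy²) = 8.5000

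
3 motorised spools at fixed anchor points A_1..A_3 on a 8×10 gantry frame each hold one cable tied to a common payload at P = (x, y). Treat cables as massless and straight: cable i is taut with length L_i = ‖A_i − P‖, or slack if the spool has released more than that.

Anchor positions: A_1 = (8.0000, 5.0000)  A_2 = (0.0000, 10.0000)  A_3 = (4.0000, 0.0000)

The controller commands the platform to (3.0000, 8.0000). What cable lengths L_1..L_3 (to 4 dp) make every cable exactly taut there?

L_1 = √((8.0000−3.0000)² + (5.0000−8.0000)²) = 5.8310
L_2 = √((0.0000−3.0000)² + (10.0000−8.0000)²) = 3.6056
L_3 = √((4.0000−3.0000)² + (0.0000−8.0000)²) = 8.0623

(5.8310, 3.6056, 8.0623)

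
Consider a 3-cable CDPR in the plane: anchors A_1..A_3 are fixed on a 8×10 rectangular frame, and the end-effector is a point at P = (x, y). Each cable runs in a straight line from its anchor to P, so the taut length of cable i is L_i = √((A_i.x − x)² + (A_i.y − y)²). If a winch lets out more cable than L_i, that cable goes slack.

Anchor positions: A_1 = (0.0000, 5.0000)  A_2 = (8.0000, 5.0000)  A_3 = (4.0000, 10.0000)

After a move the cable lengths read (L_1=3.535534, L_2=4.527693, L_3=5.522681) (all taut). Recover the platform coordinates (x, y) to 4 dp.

circle eqns → linear via eq_j − eq_1; set c_j = A_j·A_j − L_j²
c_1 = 0.0000+25.0000−12.5000 = 12.5000
-16.0000·x + 0.0000·y = c_1−c_2 = -56.0000
-8.0000·x − 10.0000·y = c_1−c_3 = -73.0000
solve first two rows → x=3.5000, y=4.5000

(3.5000, 4.5000)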